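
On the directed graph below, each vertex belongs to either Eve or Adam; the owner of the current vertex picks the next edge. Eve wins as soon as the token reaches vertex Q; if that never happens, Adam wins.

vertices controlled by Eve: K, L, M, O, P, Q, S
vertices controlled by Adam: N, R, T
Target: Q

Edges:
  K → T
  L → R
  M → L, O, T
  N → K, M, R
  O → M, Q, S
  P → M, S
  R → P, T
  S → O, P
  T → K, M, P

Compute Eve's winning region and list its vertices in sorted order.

A0 = {Q}
A1: add {O} — O (Eve) has O→Q.
A2: add {M, S} — M (Eve) has M→O; S (Eve) has S→O.
A3: add {P} — P (Eve) has P→M.
A4 = A3; e.g. K (Eve) has no edge into A3. Fixed point.
Eve's winning region = {M, O, P, Q, S}.

M, O, P, Q, S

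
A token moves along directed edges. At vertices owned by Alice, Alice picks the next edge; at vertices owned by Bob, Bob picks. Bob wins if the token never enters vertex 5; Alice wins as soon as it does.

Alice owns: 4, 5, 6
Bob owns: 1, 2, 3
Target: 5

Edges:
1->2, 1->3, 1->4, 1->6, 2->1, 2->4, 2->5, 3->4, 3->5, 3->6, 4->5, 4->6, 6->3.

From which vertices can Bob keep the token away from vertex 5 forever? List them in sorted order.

1, 2, 3, 6

A0 = {5}
A1: add {4} — 4 (Alice) has 4→5.
A2 = A1; e.g. 1 (Bob) can still go to 2. Fixed point.
Alice's attractor = {4, 5}; Bob avoids the target exactly from the complement.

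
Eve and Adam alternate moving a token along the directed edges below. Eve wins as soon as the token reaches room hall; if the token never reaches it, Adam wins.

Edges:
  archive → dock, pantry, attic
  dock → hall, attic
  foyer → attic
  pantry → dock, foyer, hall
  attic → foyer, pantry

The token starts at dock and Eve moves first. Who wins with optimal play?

Eve

Track states (vertex, player-to-move).
A0 = {(hall,Eve), (hall,Adam)}
A1: add {(dock,Eve), (pantry,Eve)}.
(dock,Eve) ∈ A1 ⇒ Eve forces the target.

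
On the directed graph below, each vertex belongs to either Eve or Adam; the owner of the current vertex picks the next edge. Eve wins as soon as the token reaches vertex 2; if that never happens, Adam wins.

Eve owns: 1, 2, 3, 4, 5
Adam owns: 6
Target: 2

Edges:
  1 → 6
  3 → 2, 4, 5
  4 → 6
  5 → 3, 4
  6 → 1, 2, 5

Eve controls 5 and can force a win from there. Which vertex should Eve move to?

3

A0 = {2}
A1: add {3} — 3 (Eve) has 3→2.
A2: add {5} — 5 (Eve) has 5→3.
A3 = A2; e.g. 1 (Eve) has no edge into A2. Fixed point.
From 5, successor 3 is in the attractor (rank 1); the other successor 4 is not.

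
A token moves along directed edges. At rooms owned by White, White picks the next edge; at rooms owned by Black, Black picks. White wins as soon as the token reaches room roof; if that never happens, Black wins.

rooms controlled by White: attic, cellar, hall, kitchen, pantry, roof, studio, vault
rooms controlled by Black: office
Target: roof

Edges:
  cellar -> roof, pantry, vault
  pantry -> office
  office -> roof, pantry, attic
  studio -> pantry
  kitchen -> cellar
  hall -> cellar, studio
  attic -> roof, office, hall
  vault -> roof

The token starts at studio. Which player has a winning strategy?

A0 = {roof}
A1: add {attic, cellar, vault} — cellar (White) has cellar→roof; attic (White) has attic→roof; vault (White) has vault→roof.
A2: add {hall, kitchen} — kitchen (White) has kitchen→cellar; hall (White) has hall→cellar.
A3 = A2; e.g. pantry (White) has no edge into A2. Fixed point.
studio never enters the attractor, so Black can avoid the target forever.

Black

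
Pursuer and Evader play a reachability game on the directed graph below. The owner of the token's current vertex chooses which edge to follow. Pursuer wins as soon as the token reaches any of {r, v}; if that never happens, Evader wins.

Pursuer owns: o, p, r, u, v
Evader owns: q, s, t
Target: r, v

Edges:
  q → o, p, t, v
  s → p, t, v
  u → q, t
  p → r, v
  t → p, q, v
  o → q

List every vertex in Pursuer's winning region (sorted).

A0 = {r, v}
A1: add {p} — p (Pursuer) has p→r.
A2 = A1; e.g. o (Pursuer) has no edge into A1. Fixed point.
Pursuer's winning region = {p, r, v}.

p, r, v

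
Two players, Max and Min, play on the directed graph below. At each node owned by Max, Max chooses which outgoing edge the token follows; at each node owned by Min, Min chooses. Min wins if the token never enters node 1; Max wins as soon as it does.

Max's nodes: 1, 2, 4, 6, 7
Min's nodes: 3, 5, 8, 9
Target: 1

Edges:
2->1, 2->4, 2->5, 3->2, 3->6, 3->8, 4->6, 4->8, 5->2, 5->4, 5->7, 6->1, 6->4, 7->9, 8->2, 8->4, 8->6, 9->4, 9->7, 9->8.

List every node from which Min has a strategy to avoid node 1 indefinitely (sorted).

5, 7, 9

A0 = {1}
A1: add {2, 6} — 2 (Max) has 2→1; 6 (Max) has 6→1.
A2: add {4} — 4 (Max) has 4→6.
A3: add {8} — 8 (Min): all of {2, 4, 6} already in.
A4: add {3} — 3 (Min): all of {2, 6, 8} already in.
A5 = A4; e.g. 5 (Min) can still go to 7. Fixed point.
Max's attractor = {1, 2, 3, 4, 6, 8}; Min avoids the target exactly from the complement.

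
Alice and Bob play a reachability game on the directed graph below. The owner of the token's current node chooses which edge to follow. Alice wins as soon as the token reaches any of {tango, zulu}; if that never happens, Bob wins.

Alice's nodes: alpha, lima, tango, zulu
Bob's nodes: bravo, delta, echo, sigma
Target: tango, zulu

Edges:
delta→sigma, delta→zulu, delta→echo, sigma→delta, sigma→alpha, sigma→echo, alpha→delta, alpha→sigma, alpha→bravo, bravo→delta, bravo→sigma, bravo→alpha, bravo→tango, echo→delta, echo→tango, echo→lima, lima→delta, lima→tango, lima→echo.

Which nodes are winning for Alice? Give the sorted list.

lima, tango, zulu

A0 = {tango, zulu}
A1: add {lima} — lima (Alice) has lima→tango.
A2 = A1; e.g. delta (Bob) can still go to sigma. Fixed point.
Alice's winning region = {lima, tango, zulu}.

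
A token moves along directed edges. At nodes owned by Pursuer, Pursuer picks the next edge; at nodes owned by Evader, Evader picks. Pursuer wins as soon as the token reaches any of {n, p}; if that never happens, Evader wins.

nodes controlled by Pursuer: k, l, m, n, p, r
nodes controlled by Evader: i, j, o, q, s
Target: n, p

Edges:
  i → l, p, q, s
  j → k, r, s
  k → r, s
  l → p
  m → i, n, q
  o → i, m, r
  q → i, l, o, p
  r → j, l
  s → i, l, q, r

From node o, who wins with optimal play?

A0 = {n, p}
A1: add {l, m} — l (Pursuer) has l→p; m (Pursuer) has m→n.
A2: add {r} — r (Pursuer) has r→l.
A3: add {k} — k (Pursuer) has k→r.
A4 = A3; e.g. i (Evader) can still go to q. Fixed point.
o never enters the attractor, so Evader can avoid the target forever.

Evader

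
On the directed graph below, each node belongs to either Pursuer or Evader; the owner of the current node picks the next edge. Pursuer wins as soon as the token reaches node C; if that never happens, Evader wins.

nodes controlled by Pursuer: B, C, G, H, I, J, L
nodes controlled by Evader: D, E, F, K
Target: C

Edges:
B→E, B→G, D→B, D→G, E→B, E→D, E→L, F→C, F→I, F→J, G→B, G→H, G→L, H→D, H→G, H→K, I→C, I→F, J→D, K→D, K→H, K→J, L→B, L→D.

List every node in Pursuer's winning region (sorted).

A0 = {C}
A1: add {I} — I (Pursuer) has I→C.
A2 = A1; e.g. B (Pursuer) has no edge into A1. Fixed point.
Pursuer's winning region = {C, I}.

C, I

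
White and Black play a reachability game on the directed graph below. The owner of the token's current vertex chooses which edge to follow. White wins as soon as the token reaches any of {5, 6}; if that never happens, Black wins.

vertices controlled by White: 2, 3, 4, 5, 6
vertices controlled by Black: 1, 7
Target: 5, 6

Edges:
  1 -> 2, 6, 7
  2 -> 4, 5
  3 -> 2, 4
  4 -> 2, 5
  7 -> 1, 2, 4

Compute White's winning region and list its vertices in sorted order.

2, 3, 4, 5, 6

A0 = {5, 6}
A1: add {2, 4} — 2 (White) has 2→5; 4 (White) has 4→5.
A2: add {3} — 3 (White) has 3→2.
A3 = A2; e.g. 1 (Black) can still go to 7. Fixed point.
White's winning region = {2, 3, 4, 5, 6}.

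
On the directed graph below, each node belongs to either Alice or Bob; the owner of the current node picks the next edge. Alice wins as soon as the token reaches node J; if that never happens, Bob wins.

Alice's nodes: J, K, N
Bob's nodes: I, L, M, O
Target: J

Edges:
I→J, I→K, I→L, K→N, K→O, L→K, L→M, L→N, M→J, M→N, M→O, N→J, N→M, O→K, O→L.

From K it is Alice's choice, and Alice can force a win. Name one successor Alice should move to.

A0 = {J}
A1: add {N} — N (Alice) has N→J.
A2: add {K} — K (Alice) has K→N.
A3 = A2; e.g. I (Bob) can still go to L. Fixed point.
From K, successor N is in the attractor (rank 1); the other successor O is not.

N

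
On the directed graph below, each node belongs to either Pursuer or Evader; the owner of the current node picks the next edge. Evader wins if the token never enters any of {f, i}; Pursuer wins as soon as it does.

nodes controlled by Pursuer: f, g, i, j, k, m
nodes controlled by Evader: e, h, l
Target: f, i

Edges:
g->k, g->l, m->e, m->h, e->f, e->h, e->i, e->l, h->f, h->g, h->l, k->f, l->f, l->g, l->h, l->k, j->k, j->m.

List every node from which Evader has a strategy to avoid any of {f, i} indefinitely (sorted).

e, h, l, m

A0 = {f, i}
A1: add {k} — k (Pursuer) has k→f.
A2: add {g, j} — g (Pursuer) has g→k; j (Pursuer) has j→k.
A3 = A2; e.g. e (Evader) can still go to h. Fixed point.
Pursuer's attractor = {f, g, i, j, k}; Evader avoids the target exactly from the complement.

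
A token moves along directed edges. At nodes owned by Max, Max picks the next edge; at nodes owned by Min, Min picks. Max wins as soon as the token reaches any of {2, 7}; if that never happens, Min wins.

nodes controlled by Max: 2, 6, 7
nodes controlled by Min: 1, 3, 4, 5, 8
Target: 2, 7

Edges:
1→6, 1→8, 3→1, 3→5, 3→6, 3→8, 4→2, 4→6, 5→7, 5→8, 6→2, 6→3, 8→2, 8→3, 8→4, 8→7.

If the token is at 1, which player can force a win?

A0 = {2, 7}
A1: add {6} — 6 (Max) has 6→2.
A2: add {4} — 4 (Min): all of {2, 6} already in.
A3 = A2; e.g. 1 (Min) can still go to 8. Fixed point.
1 never enters the attractor, so Min can avoid the target forever.

Min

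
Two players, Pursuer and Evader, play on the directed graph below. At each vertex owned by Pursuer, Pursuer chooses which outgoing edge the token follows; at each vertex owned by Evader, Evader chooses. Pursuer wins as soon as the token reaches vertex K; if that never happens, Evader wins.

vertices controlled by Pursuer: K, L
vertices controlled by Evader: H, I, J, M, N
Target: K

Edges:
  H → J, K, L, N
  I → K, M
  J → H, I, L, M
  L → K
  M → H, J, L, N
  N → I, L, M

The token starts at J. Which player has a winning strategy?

A0 = {K}
A1: add {L} — L (Pursuer) has L→K.
A2 = A1; e.g. H (Evader) can still go to J. Fixed point.
J never enters the attractor, so Evader can avoid the target forever.

Evader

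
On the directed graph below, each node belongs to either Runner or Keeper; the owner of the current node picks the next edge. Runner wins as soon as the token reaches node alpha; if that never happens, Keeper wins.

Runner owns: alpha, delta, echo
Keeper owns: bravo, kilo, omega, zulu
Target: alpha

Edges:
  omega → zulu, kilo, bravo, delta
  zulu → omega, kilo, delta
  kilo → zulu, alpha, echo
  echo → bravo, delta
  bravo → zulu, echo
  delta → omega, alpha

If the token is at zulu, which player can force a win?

A0 = {alpha}
A1: add {delta} — delta (Runner) has delta→alpha.
A2: add {echo} — echo (Runner) has echo→delta.
A3 = A2; e.g. omega (Keeper) can still go to zulu. Fixed point.
zulu never enters the attractor, so Keeper can avoid the target forever.

Keeper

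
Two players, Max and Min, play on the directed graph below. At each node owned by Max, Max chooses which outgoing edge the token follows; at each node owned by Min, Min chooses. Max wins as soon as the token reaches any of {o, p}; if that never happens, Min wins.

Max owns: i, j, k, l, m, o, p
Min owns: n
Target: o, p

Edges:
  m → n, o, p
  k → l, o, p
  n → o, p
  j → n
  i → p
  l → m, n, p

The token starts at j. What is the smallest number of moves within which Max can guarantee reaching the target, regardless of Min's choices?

2

A0 = {o, p}
A1: add {i, k, l, m, n} — i (Max) has i→p; k (Max) has k→o; l (Max) has l→p; m (Max) has m→o; n (Min): all of {o, p} already in.
A2: add {j} — j (Max) has j→n.
A2 = all vertices. Fixed point.
j enters the attractor at level 2, so Max can force the target in 2 moves from there.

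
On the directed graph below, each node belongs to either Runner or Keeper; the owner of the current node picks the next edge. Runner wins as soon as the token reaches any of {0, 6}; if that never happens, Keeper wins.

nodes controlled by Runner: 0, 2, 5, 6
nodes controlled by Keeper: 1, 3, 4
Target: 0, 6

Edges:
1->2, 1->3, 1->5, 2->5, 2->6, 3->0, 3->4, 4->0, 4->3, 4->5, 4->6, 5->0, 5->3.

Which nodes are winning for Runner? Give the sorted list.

0, 2, 5, 6

A0 = {0, 6}
A1: add {2, 5} — 2 (Runner) has 2→6; 5 (Runner) has 5→0.
A2 = A1; e.g. 1 (Keeper) can still go to 3. Fixed point.
Runner's winning region = {0, 2, 5, 6}.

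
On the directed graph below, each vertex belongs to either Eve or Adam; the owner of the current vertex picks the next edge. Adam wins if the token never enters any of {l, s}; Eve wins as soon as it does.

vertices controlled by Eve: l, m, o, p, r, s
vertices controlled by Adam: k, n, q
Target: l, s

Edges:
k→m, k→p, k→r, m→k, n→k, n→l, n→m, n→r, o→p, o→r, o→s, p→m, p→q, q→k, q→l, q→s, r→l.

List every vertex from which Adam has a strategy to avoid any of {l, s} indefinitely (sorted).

k, m, n, p, q

A0 = {l, s}
A1: add {o, r} — o (Eve) has o→s; r (Eve) has r→l.
A2 = A1; e.g. k (Adam) can still go to m. Fixed point.
Eve's attractor = {l, o, r, s}; Adam avoids the target exactly from the complement.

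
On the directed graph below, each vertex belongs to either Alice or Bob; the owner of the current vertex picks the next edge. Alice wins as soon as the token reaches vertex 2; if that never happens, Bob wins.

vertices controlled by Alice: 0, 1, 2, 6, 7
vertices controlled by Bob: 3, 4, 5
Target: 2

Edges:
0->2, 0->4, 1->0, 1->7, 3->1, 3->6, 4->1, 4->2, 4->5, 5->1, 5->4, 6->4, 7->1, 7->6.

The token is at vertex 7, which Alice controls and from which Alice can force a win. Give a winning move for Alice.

A0 = {2}
A1: add {0} — 0 (Alice) has 0→2.
A2: add {1} — 1 (Alice) has 1→0.
A3: add {7} — 7 (Alice) has 7→1.
A4 = A3; e.g. 3 (Bob) can still go to 6. Fixed point.
From 7, successor 1 is in the attractor (rank 2); the other successor 6 is not.

1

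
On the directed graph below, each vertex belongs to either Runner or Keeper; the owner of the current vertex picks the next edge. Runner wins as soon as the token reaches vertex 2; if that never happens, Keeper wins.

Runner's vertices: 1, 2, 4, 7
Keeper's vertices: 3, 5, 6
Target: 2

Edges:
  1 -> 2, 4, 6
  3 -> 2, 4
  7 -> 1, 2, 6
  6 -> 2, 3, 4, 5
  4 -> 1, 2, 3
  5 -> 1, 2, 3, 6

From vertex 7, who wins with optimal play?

Runner

A0 = {2}
A1: add {1, 4, 7} — 1 (Runner) has 1→2; 4 (Runner) has 4→2; 7 (Runner) has 7→2.
7 ∈ A1, so Runner can force the target.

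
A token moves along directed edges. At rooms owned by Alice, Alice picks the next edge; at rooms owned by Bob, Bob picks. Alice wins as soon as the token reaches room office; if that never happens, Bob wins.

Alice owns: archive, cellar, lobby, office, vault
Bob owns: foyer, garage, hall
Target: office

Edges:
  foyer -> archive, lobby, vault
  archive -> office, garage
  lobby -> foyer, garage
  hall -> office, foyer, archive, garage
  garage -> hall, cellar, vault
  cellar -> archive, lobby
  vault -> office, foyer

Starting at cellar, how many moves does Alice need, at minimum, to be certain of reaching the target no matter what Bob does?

2

A0 = {office}
A1: add {archive, vault} — archive (Alice) has archive→office; vault (Alice) has vault→office.
A2: add {cellar} — cellar (Alice) has cellar→archive.
A3 = A2; e.g. foyer (Bob) can still go to lobby. Fixed point.
cellar enters the attractor at level 2, so Alice can force the target in 2 moves from there.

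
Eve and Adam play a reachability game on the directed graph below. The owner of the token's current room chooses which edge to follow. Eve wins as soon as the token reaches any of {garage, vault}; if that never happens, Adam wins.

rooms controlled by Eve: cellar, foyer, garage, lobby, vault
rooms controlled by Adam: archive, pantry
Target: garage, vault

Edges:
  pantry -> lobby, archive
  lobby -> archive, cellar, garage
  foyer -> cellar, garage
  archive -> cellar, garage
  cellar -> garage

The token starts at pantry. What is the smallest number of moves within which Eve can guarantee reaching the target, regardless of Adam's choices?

A0 = {garage, vault}
A1: add {cellar, foyer, lobby} — lobby (Eve) has lobby→garage; foyer (Eve) has foyer→garage; cellar (Eve) has cellar→garage.
A2: add {archive} — archive (Adam): all of {cellar, garage} already in.
A3: add {pantry} — pantry (Adam): all of {lobby, archive} already in.
A3 = all vertices. Fixed point.
pantry enters the attractor at level 3, so Eve can force the target in 3 moves from there.

3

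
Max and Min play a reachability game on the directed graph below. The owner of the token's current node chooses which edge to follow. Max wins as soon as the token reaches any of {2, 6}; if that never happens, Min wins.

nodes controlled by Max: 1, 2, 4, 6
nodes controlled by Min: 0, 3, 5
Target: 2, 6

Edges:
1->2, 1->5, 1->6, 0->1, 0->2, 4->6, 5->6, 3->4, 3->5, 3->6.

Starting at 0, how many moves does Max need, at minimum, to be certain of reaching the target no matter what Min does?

A0 = {2, 6}
A1: add {1, 4, 5} — 1 (Max) has 1→2; 4 (Max) has 4→6; 5 (Min): all of {6} already in.
A2: add {0, 3} — 0 (Min): all of {1, 2} already in; 3 (Min): all of {4, 5, 6} already in.
A2 = all vertices. Fixed point.
0 enters the attractor at level 2, so Max can force the target in 2 moves from there.

2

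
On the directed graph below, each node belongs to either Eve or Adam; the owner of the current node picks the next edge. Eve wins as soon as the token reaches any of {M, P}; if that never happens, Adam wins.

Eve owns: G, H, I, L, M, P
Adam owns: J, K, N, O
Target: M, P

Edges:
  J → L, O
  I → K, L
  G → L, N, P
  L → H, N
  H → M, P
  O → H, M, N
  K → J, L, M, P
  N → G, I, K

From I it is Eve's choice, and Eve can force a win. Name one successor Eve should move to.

A0 = {M, P}
A1: add {G, H} — G (Eve) has G→P; H (Eve) has H→M.
A2: add {L} — L (Eve) has L→H.
A3: add {I} — I (Eve) has I→L.
A4 = A3; e.g. J (Adam) can still go to O. Fixed point.
From I, successor L is in the attractor (rank 2); the other successor K is not.

L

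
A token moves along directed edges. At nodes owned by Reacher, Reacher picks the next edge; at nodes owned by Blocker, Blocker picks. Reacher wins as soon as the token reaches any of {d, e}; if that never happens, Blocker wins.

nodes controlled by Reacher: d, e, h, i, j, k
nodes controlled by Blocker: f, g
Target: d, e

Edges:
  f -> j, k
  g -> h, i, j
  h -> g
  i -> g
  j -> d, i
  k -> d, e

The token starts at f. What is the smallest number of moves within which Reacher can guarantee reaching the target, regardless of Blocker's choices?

2

A0 = {d, e}
A1: add {j, k} — j (Reacher) has j→d; k (Reacher) has k→d.
A2: add {f} — f (Blocker): all of {j, k} already in.
A3 = A2; e.g. g (Blocker) can still go to h. Fixed point.
f enters the attractor at level 2, so Reacher can force the target in 2 moves from there.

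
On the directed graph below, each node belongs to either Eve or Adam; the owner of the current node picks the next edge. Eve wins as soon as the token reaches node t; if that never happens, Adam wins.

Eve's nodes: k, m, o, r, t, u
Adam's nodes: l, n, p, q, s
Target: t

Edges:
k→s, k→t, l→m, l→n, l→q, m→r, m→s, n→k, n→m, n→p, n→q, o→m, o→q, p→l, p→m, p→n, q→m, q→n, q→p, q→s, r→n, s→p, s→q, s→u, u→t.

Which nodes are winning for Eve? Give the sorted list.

A0 = {t}
A1: add {k, u} — k (Eve) has k→t; u (Eve) has u→t.
A2 = A1; e.g. l (Adam) can still go to m. Fixed point.
Eve's winning region = {k, t, u}.

k, t, u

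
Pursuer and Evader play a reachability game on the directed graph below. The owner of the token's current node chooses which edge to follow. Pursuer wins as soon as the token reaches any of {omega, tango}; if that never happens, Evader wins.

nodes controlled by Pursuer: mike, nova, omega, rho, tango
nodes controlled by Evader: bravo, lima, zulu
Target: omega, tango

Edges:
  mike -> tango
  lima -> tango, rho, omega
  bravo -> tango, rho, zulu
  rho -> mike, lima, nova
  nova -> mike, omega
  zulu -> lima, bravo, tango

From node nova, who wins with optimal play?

A0 = {omega, tango}
A1: add {mike, nova} — mike (Pursuer) has mike→tango; nova (Pursuer) has nova→omega.
nova ∈ A1, so Pursuer can force the target.

Pursuer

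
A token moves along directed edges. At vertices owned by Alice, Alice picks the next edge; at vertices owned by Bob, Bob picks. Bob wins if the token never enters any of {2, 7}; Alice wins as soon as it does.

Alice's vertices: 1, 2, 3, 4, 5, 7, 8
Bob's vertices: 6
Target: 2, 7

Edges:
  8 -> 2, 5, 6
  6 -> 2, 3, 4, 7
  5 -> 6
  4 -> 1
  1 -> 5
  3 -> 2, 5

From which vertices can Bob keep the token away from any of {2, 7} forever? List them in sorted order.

1, 4, 5, 6

A0 = {2, 7}
A1: add {3, 8} — 3 (Alice) has 3→2; 8 (Alice) has 8→2.
A2 = A1; e.g. 1 (Alice) has no edge into A1. Fixed point.
Alice's attractor = {2, 3, 7, 8}; Bob avoids the target exactly from the complement.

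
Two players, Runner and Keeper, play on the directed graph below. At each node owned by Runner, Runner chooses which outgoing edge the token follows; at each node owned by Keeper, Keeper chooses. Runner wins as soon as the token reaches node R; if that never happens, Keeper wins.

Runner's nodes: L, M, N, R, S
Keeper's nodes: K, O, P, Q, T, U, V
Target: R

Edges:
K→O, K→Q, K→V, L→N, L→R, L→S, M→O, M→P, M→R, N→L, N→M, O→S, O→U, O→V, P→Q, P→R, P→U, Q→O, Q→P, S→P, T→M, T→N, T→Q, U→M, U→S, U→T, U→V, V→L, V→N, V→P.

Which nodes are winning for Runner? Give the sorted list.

A0 = {R}
A1: add {L, M} — L (Runner) has L→R; M (Runner) has M→R.
A2: add {N} — N (Runner) has N→L.
A3 = A2; e.g. K (Keeper) can still go to O. Fixed point.
Runner's winning region = {L, M, N, R}.

L, M, N, R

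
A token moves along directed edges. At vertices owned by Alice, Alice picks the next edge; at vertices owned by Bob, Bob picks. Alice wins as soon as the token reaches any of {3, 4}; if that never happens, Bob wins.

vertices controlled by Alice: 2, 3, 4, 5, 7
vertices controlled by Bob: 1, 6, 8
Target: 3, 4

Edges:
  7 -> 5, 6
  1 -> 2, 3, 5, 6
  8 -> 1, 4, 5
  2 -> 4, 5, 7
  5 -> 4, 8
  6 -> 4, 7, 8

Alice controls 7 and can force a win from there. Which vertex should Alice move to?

5

A0 = {3, 4}
A1: add {2, 5} — 2 (Alice) has 2→4; 5 (Alice) has 5→4.
A2: add {7} — 7 (Alice) has 7→5.
A3 = A2; e.g. 1 (Bob) can still go to 6. Fixed point.
From 7, successor 5 is in the attractor (rank 1); the other successor 6 is not.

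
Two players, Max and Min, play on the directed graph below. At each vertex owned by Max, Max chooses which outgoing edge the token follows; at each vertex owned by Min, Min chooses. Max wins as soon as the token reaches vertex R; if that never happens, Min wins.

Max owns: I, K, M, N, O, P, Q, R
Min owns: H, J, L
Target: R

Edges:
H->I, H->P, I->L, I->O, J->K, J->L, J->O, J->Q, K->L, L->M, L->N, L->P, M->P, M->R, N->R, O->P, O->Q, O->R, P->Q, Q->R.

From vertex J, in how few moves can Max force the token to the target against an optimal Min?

5

A0 = {R}
A1: add {M, N, O, Q} — M (Max) has M→R; N (Max) has N→R; O (Max) has O→R; Q (Max) has Q→R.
A2: add {I, P} — I (Max) has I→O; P (Max) has P→Q.
A3: add {H, L} — H (Min): all of {I, P} already in; L (Min): all of {M, N, P} already in.
A4: add {K} — K (Max) has K→L.
A5: add {J} — J (Min): all of {K, L, O, Q} already in.
A5 = all vertices. Fixed point.
J enters the attractor at level 5, so Max can force the target in 5 moves from there.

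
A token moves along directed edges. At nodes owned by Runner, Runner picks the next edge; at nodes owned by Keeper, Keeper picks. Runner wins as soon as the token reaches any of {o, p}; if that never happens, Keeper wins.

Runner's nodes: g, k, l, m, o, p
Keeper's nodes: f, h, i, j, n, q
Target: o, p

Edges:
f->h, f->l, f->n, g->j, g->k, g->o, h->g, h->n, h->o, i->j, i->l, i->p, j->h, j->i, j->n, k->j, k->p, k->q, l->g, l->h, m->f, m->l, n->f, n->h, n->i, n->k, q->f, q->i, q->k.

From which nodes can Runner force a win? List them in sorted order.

g, k, l, m, o, p

A0 = {o, p}
A1: add {g, k} — g (Runner) has g→o; k (Runner) has k→p.
A2: add {l} — l (Runner) has l→g.
A3: add {m} — m (Runner) has m→l.
A4 = A3; e.g. f (Keeper) can still go to h. Fixed point.
Runner's winning region = {g, k, l, m, o, p}.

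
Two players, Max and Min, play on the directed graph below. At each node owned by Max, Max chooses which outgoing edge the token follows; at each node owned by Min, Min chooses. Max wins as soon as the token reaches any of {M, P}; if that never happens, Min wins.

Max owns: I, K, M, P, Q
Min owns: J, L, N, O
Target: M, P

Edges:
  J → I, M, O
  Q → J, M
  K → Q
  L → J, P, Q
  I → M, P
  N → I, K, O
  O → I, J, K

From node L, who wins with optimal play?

A0 = {M, P}
A1: add {I, Q} — I (Max) has I→M; Q (Max) has Q→M.
A2: add {K} — K (Max) has K→Q.
A3 = A2; e.g. J (Min) can still go to O. Fixed point.
L never enters the attractor, so Min can avoid the target forever.

Min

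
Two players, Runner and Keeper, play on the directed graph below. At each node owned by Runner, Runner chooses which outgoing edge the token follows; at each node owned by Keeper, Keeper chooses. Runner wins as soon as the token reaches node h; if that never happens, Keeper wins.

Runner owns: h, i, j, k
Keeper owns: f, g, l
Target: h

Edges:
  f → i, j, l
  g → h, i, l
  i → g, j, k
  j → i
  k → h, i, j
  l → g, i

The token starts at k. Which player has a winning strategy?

Runner

A0 = {h}
A1: add {k} — k (Runner) has k→h.
k ∈ A1, so Runner can force the target.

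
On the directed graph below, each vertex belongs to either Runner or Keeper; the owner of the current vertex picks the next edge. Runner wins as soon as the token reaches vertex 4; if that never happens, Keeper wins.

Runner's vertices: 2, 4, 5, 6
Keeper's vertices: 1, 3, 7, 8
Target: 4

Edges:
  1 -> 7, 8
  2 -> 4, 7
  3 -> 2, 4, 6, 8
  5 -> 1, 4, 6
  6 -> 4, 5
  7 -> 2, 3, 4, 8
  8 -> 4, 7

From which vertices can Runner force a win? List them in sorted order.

A0 = {4}
A1: add {2, 5, 6} — 2 (Runner) has 2→4; 5 (Runner) has 5→4; 6 (Runner) has 6→4.
A2 = A1; e.g. 1 (Keeper) can still go to 7. Fixed point.
Runner's winning region = {2, 4, 5, 6}.

2, 4, 5, 6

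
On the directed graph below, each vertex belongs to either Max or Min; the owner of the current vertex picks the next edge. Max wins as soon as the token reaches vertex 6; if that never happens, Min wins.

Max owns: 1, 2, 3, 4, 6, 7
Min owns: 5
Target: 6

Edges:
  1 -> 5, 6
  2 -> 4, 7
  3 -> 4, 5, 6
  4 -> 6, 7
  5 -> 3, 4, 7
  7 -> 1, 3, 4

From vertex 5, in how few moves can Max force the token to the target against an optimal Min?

A0 = {6}
A1: add {1, 3, 4} — 1 (Max) has 1→6; 3 (Max) has 3→6; 4 (Max) has 4→6.
A2: add {2, 7} — 2 (Max) has 2→4; 7 (Max) has 7→1.
A3: add {5} — 5 (Min): all of {3, 4, 7} already in.
A3 = all vertices. Fixed point.
5 enters the attractor at level 3, so Max can force the target in 3 moves from there.

3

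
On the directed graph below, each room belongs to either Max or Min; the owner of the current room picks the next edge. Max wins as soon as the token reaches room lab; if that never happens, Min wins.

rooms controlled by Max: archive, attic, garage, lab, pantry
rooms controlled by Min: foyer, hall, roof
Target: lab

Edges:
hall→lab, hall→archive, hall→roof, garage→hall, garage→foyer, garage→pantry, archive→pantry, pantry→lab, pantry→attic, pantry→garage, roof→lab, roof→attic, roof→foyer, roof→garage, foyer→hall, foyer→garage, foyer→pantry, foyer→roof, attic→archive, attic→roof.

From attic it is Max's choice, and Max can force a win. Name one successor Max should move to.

archive

A0 = {lab}
A1: add {pantry} — pantry (Max) has pantry→lab.
A2: add {archive, garage} — archive (Max) has archive→pantry; garage (Max) has garage→pantry.
A3: add {attic} — attic (Max) has attic→archive.
A4 = A3; e.g. hall (Min) can still go to roof. Fixed point.
From attic, successor archive is in the attractor (rank 2); the other successor roof is not.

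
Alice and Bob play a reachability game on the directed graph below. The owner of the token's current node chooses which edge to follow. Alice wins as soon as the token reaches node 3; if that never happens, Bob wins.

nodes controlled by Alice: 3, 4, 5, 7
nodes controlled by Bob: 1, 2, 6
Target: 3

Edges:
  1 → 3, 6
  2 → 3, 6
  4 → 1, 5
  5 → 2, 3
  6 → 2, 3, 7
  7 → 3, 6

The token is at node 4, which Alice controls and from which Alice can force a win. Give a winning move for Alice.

A0 = {3}
A1: add {5, 7} — 5 (Alice) has 5→3; 7 (Alice) has 7→3.
A2: add {4} — 4 (Alice) has 4→5.
A3 = A2; e.g. 1 (Bob) can still go to 6. Fixed point.
From 4, successor 5 is in the attractor (rank 1); the other successor 1 is not.

5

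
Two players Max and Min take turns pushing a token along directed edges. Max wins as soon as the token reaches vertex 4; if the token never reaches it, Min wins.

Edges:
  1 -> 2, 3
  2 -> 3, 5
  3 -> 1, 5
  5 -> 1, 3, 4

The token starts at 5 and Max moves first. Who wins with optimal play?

Track states (vertex, player-to-move).
A0 = {(4,Max), (4,Min)}
A1: add {(5,Max)}.
(5,Max) ∈ A1 ⇒ Max forces the target.

Max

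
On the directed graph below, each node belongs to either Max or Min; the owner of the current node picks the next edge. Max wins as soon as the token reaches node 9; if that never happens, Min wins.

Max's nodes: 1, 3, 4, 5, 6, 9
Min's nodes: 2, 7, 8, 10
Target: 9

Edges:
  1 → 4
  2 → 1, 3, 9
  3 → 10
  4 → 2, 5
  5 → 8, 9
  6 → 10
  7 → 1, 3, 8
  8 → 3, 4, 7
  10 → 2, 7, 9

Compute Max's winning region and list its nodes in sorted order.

A0 = {9}
A1: add {5} — 5 (Max) has 5→9.
A2: add {4} — 4 (Max) has 4→5.
A3: add {1} — 1 (Max) has 1→4.
A4 = A3; e.g. 2 (Min) can still go to 3. Fixed point.
Max's winning region = {1, 4, 5, 9}.

1, 4, 5, 9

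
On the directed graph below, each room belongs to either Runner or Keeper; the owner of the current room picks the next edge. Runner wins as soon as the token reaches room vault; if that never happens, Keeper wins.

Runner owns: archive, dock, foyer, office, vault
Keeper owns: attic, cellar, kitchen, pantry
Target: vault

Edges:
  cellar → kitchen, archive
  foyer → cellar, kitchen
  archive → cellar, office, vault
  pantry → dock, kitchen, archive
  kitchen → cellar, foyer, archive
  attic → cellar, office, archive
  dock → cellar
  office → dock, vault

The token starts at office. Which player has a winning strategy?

A0 = {vault}
A1: add {archive, office} — office (Runner) has office→vault; archive (Runner) has archive→vault.
A2 = A1; e.g. dock (Runner) has no edge into A1. Fixed point.
office ∈ A1, so Runner can force the target.

Runner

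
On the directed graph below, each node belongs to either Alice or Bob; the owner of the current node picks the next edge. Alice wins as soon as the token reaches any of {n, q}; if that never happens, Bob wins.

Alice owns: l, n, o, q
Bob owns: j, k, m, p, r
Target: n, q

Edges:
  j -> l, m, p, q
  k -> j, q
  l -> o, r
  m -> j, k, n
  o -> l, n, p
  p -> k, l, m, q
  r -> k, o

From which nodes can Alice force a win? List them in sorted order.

l, n, o, q

A0 = {n, q}
A1: add {o} — o (Alice) has o→n.
A2: add {l} — l (Alice) has l→o.
A3 = A2; e.g. j (Bob) can still go to m. Fixed point.
Alice's winning region = {l, n, o, q}.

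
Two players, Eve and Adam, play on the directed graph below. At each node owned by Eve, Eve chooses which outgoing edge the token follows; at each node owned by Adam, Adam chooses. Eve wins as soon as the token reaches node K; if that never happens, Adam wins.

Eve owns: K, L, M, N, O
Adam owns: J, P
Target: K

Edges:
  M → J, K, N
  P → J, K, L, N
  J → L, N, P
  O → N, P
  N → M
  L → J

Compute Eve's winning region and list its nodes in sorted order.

K, M, N, O

A0 = {K}
A1: add {M} — M (Eve) has M→K.
A2: add {N} — N (Eve) has N→M.
A3: add {O} — O (Eve) has O→N.
A4 = A3; e.g. J (Adam) can still go to L. Fixed point.
Eve's winning region = {K, M, N, O}.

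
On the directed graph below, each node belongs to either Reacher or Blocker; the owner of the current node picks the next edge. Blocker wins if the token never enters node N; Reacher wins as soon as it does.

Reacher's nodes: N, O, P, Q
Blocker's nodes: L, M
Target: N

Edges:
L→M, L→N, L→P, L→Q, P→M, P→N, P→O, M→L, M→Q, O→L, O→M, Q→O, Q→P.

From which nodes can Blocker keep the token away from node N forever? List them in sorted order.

A0 = {N}
A1: add {P} — P (Reacher) has P→N.
A2: add {Q} — Q (Reacher) has Q→P.
A3 = A2; e.g. L (Blocker) can still go to M. Fixed point.
Reacher's attractor = {N, P, Q}; Blocker avoids the target exactly from the complement.

L, M, O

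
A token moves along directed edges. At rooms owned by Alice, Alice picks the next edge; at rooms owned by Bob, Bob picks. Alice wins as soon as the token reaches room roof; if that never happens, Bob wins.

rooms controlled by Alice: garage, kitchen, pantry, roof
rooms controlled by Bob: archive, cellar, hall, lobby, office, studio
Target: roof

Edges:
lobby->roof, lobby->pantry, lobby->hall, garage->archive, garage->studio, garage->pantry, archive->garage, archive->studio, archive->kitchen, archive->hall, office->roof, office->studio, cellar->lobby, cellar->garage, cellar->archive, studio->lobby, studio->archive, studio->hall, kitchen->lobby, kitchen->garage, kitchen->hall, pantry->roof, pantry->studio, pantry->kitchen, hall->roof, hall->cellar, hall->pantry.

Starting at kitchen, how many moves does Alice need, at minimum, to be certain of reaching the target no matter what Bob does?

A0 = {roof}
A1: add {pantry} — pantry (Alice) has pantry→roof.
A2: add {garage} — garage (Alice) has garage→pantry.
A3: add {kitchen} — kitchen (Alice) has kitchen→garage.
A4 = A3; e.g. lobby (Bob) can still go to hall. Fixed point.
kitchen enters the attractor at level 3, so Alice can force the target in 3 moves from there.

3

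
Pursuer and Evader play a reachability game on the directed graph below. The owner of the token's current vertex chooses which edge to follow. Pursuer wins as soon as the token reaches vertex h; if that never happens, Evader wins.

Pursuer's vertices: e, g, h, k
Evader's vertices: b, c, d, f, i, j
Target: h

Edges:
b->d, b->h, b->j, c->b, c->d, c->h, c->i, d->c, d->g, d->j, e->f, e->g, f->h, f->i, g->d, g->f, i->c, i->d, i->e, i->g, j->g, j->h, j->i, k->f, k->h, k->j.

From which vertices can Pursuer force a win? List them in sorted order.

A0 = {h}
A1: add {k} — k (Pursuer) has k→h.
A2 = A1; e.g. b (Evader) can still go to d. Fixed point.
Pursuer's winning region = {h, k}.

h, k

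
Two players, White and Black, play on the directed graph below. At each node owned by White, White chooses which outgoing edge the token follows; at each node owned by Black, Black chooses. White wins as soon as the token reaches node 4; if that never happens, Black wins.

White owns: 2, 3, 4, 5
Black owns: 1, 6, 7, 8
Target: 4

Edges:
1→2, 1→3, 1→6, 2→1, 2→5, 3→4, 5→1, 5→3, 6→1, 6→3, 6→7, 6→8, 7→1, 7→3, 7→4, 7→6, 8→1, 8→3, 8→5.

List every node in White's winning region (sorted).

A0 = {4}
A1: add {3} — 3 (White) has 3→4.
A2: add {5} — 5 (White) has 5→3.
A3: add {2} — 2 (White) has 2→5.
A4 = A3; e.g. 1 (Black) can still go to 6. Fixed point.
White's winning region = {2, 3, 4, 5}.

2, 3, 4, 5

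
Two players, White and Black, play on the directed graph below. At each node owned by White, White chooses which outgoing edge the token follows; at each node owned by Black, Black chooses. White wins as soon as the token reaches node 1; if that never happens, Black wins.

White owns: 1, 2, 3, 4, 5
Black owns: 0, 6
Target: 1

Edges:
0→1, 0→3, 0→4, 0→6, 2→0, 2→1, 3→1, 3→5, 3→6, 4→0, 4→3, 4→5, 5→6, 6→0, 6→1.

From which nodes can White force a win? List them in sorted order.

A0 = {1}
A1: add {2, 3} — 2 (White) has 2→1; 3 (White) has 3→1.
A2: add {4} — 4 (White) has 4→3.
A3 = A2; e.g. 0 (Black) can still go to 6. Fixed point.
White's winning region = {1, 2, 3, 4}.

1, 2, 3, 4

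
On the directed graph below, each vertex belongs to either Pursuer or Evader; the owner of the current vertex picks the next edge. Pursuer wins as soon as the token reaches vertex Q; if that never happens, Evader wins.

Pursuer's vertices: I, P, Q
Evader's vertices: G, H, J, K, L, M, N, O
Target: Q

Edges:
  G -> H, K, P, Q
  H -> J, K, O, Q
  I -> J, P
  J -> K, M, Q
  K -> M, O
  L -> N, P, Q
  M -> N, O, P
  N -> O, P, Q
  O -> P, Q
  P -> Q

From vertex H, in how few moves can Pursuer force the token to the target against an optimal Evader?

A0 = {Q}
A1: add {P} — P (Pursuer) has P→Q.
A2: add {I, O} — I (Pursuer) has I→P; O (Evader): all of {P, Q} already in.
A3: add {N} — N (Evader): all of {O, P, Q} already in.
A4: add {L, M} — L (Evader): all of {N, P, Q} already in; M (Evader): all of {N, O, P} already in.
A5: add {K} — K (Evader): all of {M, O} already in.
A6: add {J} — J (Evader): all of {K, M, Q} already in.
A7: add {H} — H (Evader): all of {J, K, O, Q} already in.
H enters the attractor at level 7, so Pursuer can force the target in 7 moves from there.

7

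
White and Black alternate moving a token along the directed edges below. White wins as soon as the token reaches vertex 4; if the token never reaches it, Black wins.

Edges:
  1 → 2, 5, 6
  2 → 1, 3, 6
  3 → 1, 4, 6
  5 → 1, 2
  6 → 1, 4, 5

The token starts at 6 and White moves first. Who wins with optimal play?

White

Track states (vertex, player-to-move).
A0 = {(4,White), (4,Black)}
A1: add {(3,White), (6,White)}.
(6,White) ∈ A1 ⇒ White forces the target.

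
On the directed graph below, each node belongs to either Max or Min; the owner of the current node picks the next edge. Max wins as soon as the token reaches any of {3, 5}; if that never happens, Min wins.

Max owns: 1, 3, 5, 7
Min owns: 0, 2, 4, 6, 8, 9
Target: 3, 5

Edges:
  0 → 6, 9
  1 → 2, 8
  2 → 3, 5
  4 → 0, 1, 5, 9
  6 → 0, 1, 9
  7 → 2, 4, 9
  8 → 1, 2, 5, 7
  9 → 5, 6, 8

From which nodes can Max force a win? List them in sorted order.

1, 2, 3, 5, 7, 8

A0 = {3, 5}
A1: add {2} — 2 (Min): all of {3, 5} already in.
A2: add {1, 7} — 1 (Max) has 1→2; 7 (Max) has 7→2.
A3: add {8} — 8 (Min): all of {1, 2, 5, 7} already in.
A4 = A3; e.g. 0 (Min) can still go to 6. Fixed point.
Max's winning region = {1, 2, 3, 5, 7, 8}.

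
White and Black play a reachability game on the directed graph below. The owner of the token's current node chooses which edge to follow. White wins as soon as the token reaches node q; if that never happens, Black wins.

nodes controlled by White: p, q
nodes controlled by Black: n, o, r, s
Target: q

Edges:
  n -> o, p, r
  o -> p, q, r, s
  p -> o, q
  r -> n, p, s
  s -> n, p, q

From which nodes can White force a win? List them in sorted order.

A0 = {q}
A1: add {p} — p (White) has p→q.
A2 = A1; e.g. n (Black) can still go to o. Fixed point.
White's winning region = {p, q}.

p, q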